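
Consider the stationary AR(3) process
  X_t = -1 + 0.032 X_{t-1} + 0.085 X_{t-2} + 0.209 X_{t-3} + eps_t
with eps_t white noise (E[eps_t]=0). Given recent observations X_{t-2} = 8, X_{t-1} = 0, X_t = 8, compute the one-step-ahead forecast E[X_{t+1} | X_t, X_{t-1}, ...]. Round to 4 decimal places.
E[X_{t+1} \mid \mathcal F_t] = 0.9280

For an AR(p) model X_t = c + sum_i phi_i X_{t-i} + eps_t, the
one-step-ahead conditional mean is
  E[X_{t+1} | X_t, ...] = c + sum_i phi_i X_{t+1-i}.
Substitute known values:
  E[X_{t+1} | ...] = -1 + (0.032) * (8) + (0.085) * (0) + (0.209) * (8)
                   = 0.9280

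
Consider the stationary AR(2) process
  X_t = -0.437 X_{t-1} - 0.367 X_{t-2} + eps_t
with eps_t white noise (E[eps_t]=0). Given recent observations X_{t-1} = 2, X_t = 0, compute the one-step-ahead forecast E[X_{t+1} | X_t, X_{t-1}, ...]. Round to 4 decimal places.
E[X_{t+1} \mid \mathcal F_t] = -0.7340

For an AR(p) model X_t = c + sum_i phi_i X_{t-i} + eps_t, the
one-step-ahead conditional mean is
  E[X_{t+1} | X_t, ...] = c + sum_i phi_i X_{t+1-i}.
Substitute known values:
  E[X_{t+1} | ...] = (-0.437) * (0) + (-0.367) * (2)
                   = -0.7340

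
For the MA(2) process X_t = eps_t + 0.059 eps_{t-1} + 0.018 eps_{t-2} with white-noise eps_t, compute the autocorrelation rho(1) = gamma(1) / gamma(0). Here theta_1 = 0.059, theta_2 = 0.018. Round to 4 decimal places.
\rho(1) = 0.0598

For an MA(q) process with theta_0 = 1, the autocovariance is
  gamma(k) = sigma^2 * sum_{i=0..q-k} theta_i * theta_{i+k},
and rho(k) = gamma(k) / gamma(0). Sigma^2 cancels.
  numerator   = (1)*(0.059) + (0.059)*(0.018) = 0.060062.
  denominator = (1)^2 + (0.059)^2 + (0.018)^2 = 1.003805.
  rho(1) = 0.060062 / 1.003805 = 0.0598.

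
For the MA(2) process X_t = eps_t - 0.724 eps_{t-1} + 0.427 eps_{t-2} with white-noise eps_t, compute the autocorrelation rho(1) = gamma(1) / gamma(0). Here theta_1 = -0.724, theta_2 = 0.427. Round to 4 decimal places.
\rho(1) = -0.6054

For an MA(q) process with theta_0 = 1, the autocovariance is
  gamma(k) = sigma^2 * sum_{i=0..q-k} theta_i * theta_{i+k},
and rho(k) = gamma(k) / gamma(0). Sigma^2 cancels.
  numerator   = (1)*(-0.724) + (-0.724)*(0.427) = -1.033148.
  denominator = (1)^2 + (-0.724)^2 + (0.427)^2 = 1.706505.
  rho(1) = -1.033148 / 1.706505 = -0.6054.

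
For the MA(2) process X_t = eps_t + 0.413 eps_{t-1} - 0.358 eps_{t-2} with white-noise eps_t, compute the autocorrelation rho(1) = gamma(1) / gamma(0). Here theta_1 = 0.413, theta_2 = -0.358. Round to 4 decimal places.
\rho(1) = 0.2042

For an MA(q) process with theta_0 = 1, the autocovariance is
  gamma(k) = sigma^2 * sum_{i=0..q-k} theta_i * theta_{i+k},
and rho(k) = gamma(k) / gamma(0). Sigma^2 cancels.
  numerator   = (1)*(0.413) + (0.413)*(-0.358) = 0.265146.
  denominator = (1)^2 + (0.413)^2 + (-0.358)^2 = 1.298733.
  rho(1) = 0.265146 / 1.298733 = 0.2042.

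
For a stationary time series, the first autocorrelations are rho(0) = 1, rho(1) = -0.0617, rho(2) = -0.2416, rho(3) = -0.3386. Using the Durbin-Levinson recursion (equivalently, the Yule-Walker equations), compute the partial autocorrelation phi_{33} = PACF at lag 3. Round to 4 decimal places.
\phi_{33} = -0.3980

The PACF at lag k is phi_{kk}, the last component of the solution
to the Yule-Walker system G_k phi = r_k where
  (G_k)_{ij} = rho(|i - j|), (r_k)_i = rho(i), i,j = 1..k.
Equivalently, Durbin-Levinson gives phi_{kk} iteratively:
  phi_{11} = rho(1)
  phi_{kk} = [rho(k) - sum_{j=1..k-1} phi_{k-1,j} rho(k-j)]
            / [1 - sum_{j=1..k-1} phi_{k-1,j} rho(j)],
  phi_{k,j} = phi_{k-1,j} - phi_{kk} phi_{k-1,k-j},  j = 1..k-1.
Step k = 1:
  phi_11 = rho(1) = -0.0617.
Step k = 2:
  phi_22 = [rho(2) - phi_11 rho(1)] / [1 - phi_11 rho(1)] = [-0.2416 - (-0.0617)(-0.0617)] / [1 - (-0.0617)(-0.0617)]
         = -0.24540689 / 0.99619311 = -0.246345.
  Update: phi_21 = phi_11 - phi_22 phi_11 = -0.0617 - (-0.246345)(-0.0617) = -0.076899.
Step k = 3:
  phi_33 = [rho(3) - phi_21 rho(2) - phi_22 rho(1)] / [1 - phi_21 rho(1) - phi_22 rho(2)]
    numerator   = -0.3386 - (-0.076899)(-0.2416) - (-0.246345)(-0.0617) = -0.37237838
    denominator = 1 - (-0.076899)(-0.0617) - (-0.246345)(-0.2416) = 0.93573842
  phi_33 = -0.37237838 / 0.93573842 = -0.398.
Therefore phi_{33} = -0.3980.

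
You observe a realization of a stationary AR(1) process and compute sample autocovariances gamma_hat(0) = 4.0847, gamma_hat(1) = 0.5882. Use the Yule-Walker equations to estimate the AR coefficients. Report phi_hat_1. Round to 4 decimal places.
\hat\phi_{1} = 0.1440

The Yule-Walker equations for an AR(p) process read, in matrix form,
  Gamma_p phi = r_p,   with   (Gamma_p)_{ij} = gamma(|i - j|),
                       (r_p)_i = gamma(i),   i,j = 1..p.
Substitute the sample gammas (Toeplitz matrix and right-hand side of size 1):
  Gamma_p = [[4.0847]]
  r_p     = [0.5882]
With p = 1 this is the single equation gamma(0) phi_1 = gamma(1):
  phi_hat_1 = gamma(1) / gamma(0) = 0.5882 / 4.0847 = 0.1440.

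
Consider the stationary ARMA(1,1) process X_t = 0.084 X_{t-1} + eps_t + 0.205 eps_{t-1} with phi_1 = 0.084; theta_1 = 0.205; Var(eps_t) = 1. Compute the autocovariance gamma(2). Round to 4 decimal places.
\gamma(2) = 0.0249

Multiply the model equation by X_{t-k} and take expectations. With theta_0 = psi_0 = 1 and psi_j the MA(infinity) weights, this gives
  gamma(k) - sum_i phi_i gamma(k-i) = c_k,
  c_k = sigma^2 * sum_{j=k..q} theta_j psi_{j-k}   (c_k = 0 for k > q),
using gamma(-m) = gamma(m).
psi-weights needed (psi_j = theta_j + sum_i phi_i psi_{j-i}):
  psi_1 = theta_1 + phi_1 = 0.205 + (0.084) = 0.289
Right-hand sides:
  c_0 = sigma^2 (1 + theta_1 psi_1) = 1 * (1 + (0.205)(0.289)) = 1 * 1.059245 = 1.059245
  c_1 = sigma^2 theta_1 = 1 * (0.205) = 0.205
  c_2 = 0
Equations for k = 0 and k = 1 (AR order 1):
  gamma(0) = phi_1 gamma(1) + c_0
  gamma(1) = phi_1 gamma(0) + c_1
Substituting the second into the first: gamma(0) (1 - phi_1^2) = c_0 + phi_1 c_1, so
  gamma(0) = (c_0 + phi_1 c_1) / (1 - phi_1^2) = (1.059245 + (0.084)(0.205)) / (1 - (0.084)^2) = 1.076465 / 0.992944 = 1.084115.
  gamma(1) = phi_1 gamma(0) + c_1 = (0.084)(1.084115) + (0.205) = 0.296066.
For k = 2 (> q): gamma(2) = phi_1 gamma(1) = (0.084)(0.296066) = 0.02487.
Therefore gamma(2) = 0.0249 (to 4 decimal places).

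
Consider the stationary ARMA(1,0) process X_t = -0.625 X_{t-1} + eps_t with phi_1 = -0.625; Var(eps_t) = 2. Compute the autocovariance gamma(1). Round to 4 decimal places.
\gamma(1) = -2.0513

Multiply the model equation by X_{t-k} and take expectations. With theta_0 = psi_0 = 1 and psi_j the MA(infinity) weights, this gives
  gamma(k) - sum_i phi_i gamma(k-i) = c_k,
  c_k = sigma^2 * sum_{j=k..q} theta_j psi_{j-k}   (c_k = 0 for k > q),
using gamma(-m) = gamma(m).
Pure AR (q = 0): c_0 = sigma^2 = 2, c_k = 0 for k >= 1.
Equations for k = 0 and k = 1 (AR order 1):
  gamma(0) = phi_1 gamma(1) + c_0
  gamma(1) = phi_1 gamma(0) + c_1
Substituting the second into the first: gamma(0) (1 - phi_1^2) = c_0 + phi_1 c_1, so
  gamma(0) = c_0 / (1 - phi_1^2) = 2 / (1 - (-0.625)^2) = 2 / 0.609375 = 3.282051.
  gamma(1) = phi_1 gamma(0) = (-0.625)(3.282051) = -2.051282.
Therefore gamma(1) = -2.0513 (to 4 decimal places).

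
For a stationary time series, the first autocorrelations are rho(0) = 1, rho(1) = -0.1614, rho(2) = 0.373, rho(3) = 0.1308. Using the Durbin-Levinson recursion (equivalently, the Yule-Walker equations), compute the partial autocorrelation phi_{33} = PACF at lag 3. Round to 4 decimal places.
\phi_{33} = 0.2670

The PACF at lag k is phi_{kk}, the last component of the solution
to the Yule-Walker system G_k phi = r_k where
  (G_k)_{ij} = rho(|i - j|), (r_k)_i = rho(i), i,j = 1..k.
Equivalently, Durbin-Levinson gives phi_{kk} iteratively:
  phi_{11} = rho(1)
  phi_{kk} = [rho(k) - sum_{j=1..k-1} phi_{k-1,j} rho(k-j)]
            / [1 - sum_{j=1..k-1} phi_{k-1,j} rho(j)],
  phi_{k,j} = phi_{k-1,j} - phi_{kk} phi_{k-1,k-j},  j = 1..k-1.
Step k = 1:
  phi_11 = rho(1) = -0.1614.
Step k = 2:
  phi_22 = [rho(2) - phi_11 rho(1)] / [1 - phi_11 rho(1)] = [0.373 - (-0.1614)(-0.1614)] / [1 - (-0.1614)(-0.1614)]
         = 0.34695004 / 0.97395004 = 0.35623.
  Update: phi_21 = phi_11 - phi_22 phi_11 = -0.1614 - (0.35623)(-0.1614) = -0.103905.
Step k = 3:
  phi_33 = [rho(3) - phi_21 rho(2) - phi_22 rho(1)] / [1 - phi_21 rho(1) - phi_22 rho(2)]
    numerator   = 0.1308 - (-0.103905)(0.373) - (0.35623)(-0.1614) = 0.22705187
    denominator = 1 - (-0.103905)(-0.1614) - (0.35623)(0.373) = 0.85035609
  phi_33 = 0.22705187 / 0.85035609 = 0.267.
Therefore phi_{33} = 0.2670.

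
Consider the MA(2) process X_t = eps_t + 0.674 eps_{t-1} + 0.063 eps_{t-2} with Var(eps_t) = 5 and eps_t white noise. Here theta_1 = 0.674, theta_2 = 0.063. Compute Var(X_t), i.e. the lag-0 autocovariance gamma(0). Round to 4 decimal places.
\gamma(0) = 7.2912

For an MA(q) process X_t = eps_t + sum_i theta_i eps_{t-i} with
Var(eps_t) = sigma^2, the variance is
  gamma(0) = sigma^2 * (1 + sum_i theta_i^2).
  sum_i theta_i^2 = (0.674)^2 + (0.063)^2 = 0.454276 + 0.003969 = 0.458245.
  gamma(0) = 5 * (1 + 0.458245) = 5 * 1.458245 = 7.291225, which rounds to 7.2912.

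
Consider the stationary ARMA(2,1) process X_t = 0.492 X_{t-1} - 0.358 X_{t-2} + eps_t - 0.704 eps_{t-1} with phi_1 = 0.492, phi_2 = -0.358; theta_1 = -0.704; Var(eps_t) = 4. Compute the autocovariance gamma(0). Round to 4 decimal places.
\gamma(0) = 5.2047

Multiply the model equation by X_{t-k} and take expectations. With theta_0 = psi_0 = 1 and psi_j the MA(infinity) weights, this gives
  gamma(k) - sum_i phi_i gamma(k-i) = c_k,
  c_k = sigma^2 * sum_{j=k..q} theta_j psi_{j-k}   (c_k = 0 for k > q),
using gamma(-m) = gamma(m).
psi-weights needed (psi_j = theta_j + sum_i phi_i psi_{j-i}):
  psi_1 = theta_1 + phi_1 = -0.704 + (0.492) = -0.212
Right-hand sides:
  c_0 = sigma^2 (1 + theta_1 psi_1) = 4 * (1 + (-0.704)(-0.212)) = 4 * 1.149248 = 4.596992
  c_1 = sigma^2 theta_1 = 4 * (-0.704) = -2.816
  c_2 = 0
Equations for k = 0, 1, 2 (AR order 2, c_2 = 0):
  (E0) gamma(0) = phi_1 gamma(1) + phi_2 gamma(2) + c_0
  (E1) gamma(1) = phi_1 gamma(0) + phi_2 gamma(1) + c_1
  (E2) gamma(2) = phi_1 gamma(1) + phi_2 gamma(0)
From (E1): gamma(1) = A gamma(0) + B with
  A = phi_1 / (1 - phi_2) = 0.492 / 1.358 = 0.362297,   B = c_1 / (1 - phi_2) = -2.816 / 1.358 = -2.073638.
Insert (E2) into (E0): gamma(0) (1 - phi_2^2) = phi_1 (1 + phi_2) gamma(1) + c_0.
  phi_1 (1 + phi_2) = (0.492)(0.642) = 0.315864,   1 - phi_2^2 = 0.871836.
Replace gamma(1) by A gamma(0) + B and collect gamma(0):
  gamma(0) [0.871836 - (0.315864)(0.362297)] = (0.315864)(-2.073638) + 4.596992
  gamma(0) * 0.757399 = 3.942005
  gamma(0) = 3.942005 / 0.757399 = 5.204658.
Therefore gamma(0) = 5.2047 (to 4 decimal places).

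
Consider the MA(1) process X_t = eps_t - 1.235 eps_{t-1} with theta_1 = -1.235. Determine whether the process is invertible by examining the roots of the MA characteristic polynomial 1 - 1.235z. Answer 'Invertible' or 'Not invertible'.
\text{Not invertible}

The MA(q) characteristic polynomial is P(z) = 1 - 1.235z.
Invertibility requires all roots to lie outside the unit circle, i.e. |z| > 1 for every root.
This is linear in z: 1 + (-1.235) z = 0  =>  z = -1/(-1.235) = 0.809717,  |z| = 0.809717.
Moduli of all roots: 0.8097.
All moduli strictly greater than 1? No.
Verdict: Not invertible.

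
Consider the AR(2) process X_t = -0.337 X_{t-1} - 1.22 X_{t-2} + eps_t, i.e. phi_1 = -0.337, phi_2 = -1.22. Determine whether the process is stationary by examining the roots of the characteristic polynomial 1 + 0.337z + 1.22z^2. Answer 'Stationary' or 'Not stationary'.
\text{Not stationary}

The AR(p) characteristic polynomial is P(z) = 1 + 0.337z + 1.22z^2.
Stationarity requires all roots to lie outside the unit circle, i.e. |z| > 1 for every root.
Set 1 + (0.337) z + (1.22) z^2 = 0, i.e. a z^2 + b z + c = 0 with a = 1.22, b = 0.337, c = 1.
Discriminant D = b^2 - 4ac = (0.337)^2 - 4*(1.22)*1 = 0.113569 - (4.88) = -4.766431.
D < 0, so the roots are the complex-conjugate pair z = (-b +/- i sqrt(-D)) / (2a) = -0.1381 +/- 0.8948i.
For a conjugate pair |z|^2 = z * conj(z) = (product of roots) = c/a = 1/(1.22) = 0.819672, so |z| = sqrt(0.819672) = 0.9054 for both roots.
Moduli of all roots: 0.9054, 0.9054.
All moduli strictly greater than 1? No.
Verdict: Not stationary.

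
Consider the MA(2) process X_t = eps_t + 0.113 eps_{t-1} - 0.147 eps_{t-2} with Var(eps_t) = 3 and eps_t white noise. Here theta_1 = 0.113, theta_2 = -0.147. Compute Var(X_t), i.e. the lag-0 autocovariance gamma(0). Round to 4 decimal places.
\gamma(0) = 3.1031

For an MA(q) process X_t = eps_t + sum_i theta_i eps_{t-i} with
Var(eps_t) = sigma^2, the variance is
  gamma(0) = sigma^2 * (1 + sum_i theta_i^2).
  sum_i theta_i^2 = (0.113)^2 + (-0.147)^2 = 0.012769 + 0.021609 = 0.034378.
  gamma(0) = 3 * (1 + 0.034378) = 3 * 1.034378 = 3.103134, which rounds to 3.1031.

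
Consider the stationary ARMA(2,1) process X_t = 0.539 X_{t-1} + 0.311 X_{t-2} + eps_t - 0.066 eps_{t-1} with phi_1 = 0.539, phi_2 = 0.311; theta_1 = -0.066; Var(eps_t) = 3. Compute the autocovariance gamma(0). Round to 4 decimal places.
\gamma(0) = 7.7129

Multiply the model equation by X_{t-k} and take expectations. With theta_0 = psi_0 = 1 and psi_j the MA(infinity) weights, this gives
  gamma(k) - sum_i phi_i gamma(k-i) = c_k,
  c_k = sigma^2 * sum_{j=k..q} theta_j psi_{j-k}   (c_k = 0 for k > q),
using gamma(-m) = gamma(m).
psi-weights needed (psi_j = theta_j + sum_i phi_i psi_{j-i}):
  psi_1 = theta_1 + phi_1 = -0.066 + (0.539) = 0.473
Right-hand sides:
  c_0 = sigma^2 (1 + theta_1 psi_1) = 3 * (1 + (-0.066)(0.473)) = 3 * 0.968782 = 2.906346
  c_1 = sigma^2 theta_1 = 3 * (-0.066) = -0.198
  c_2 = 0
Equations for k = 0, 1, 2 (AR order 2, c_2 = 0):
  (E0) gamma(0) = phi_1 gamma(1) + phi_2 gamma(2) + c_0
  (E1) gamma(1) = phi_1 gamma(0) + phi_2 gamma(1) + c_1
  (E2) gamma(2) = phi_1 gamma(1) + phi_2 gamma(0)
From (E1): gamma(1) = A gamma(0) + B with
  A = phi_1 / (1 - phi_2) = 0.539 / 0.689 = 0.782293,   B = c_1 / (1 - phi_2) = -0.198 / 0.689 = -0.287373.
Insert (E2) into (E0): gamma(0) (1 - phi_2^2) = phi_1 (1 + phi_2) gamma(1) + c_0.
  phi_1 (1 + phi_2) = (0.539)(1.311) = 0.706629,   1 - phi_2^2 = 0.903279.
Replace gamma(1) by A gamma(0) + B and collect gamma(0):
  gamma(0) [0.903279 - (0.706629)(0.782293)] = (0.706629)(-0.287373) + 2.906346
  gamma(0) * 0.350488 = 2.70328
  gamma(0) = 2.70328 / 0.350488 = 7.712904.
Therefore gamma(0) = 7.7129 (to 4 decimal places).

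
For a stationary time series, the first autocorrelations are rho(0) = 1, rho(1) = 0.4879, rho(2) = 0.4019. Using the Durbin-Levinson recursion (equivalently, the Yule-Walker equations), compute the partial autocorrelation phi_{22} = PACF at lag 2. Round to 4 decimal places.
\phi_{22} = 0.2150

The PACF at lag k is phi_{kk}, the last component of the solution
to the Yule-Walker system G_k phi = r_k where
  (G_k)_{ij} = rho(|i - j|), (r_k)_i = rho(i), i,j = 1..k.
Equivalently, Durbin-Levinson gives phi_{kk} iteratively:
  phi_{11} = rho(1)
  phi_{kk} = [rho(k) - sum_{j=1..k-1} phi_{k-1,j} rho(k-j)]
            / [1 - sum_{j=1..k-1} phi_{k-1,j} rho(j)],
  phi_{k,j} = phi_{k-1,j} - phi_{kk} phi_{k-1,k-j},  j = 1..k-1.
Step k = 1:
  phi_11 = rho(1) = 0.4879.
Step k = 2:
  phi_22 = [rho(2) - phi_11 rho(1)] / [1 - phi_11 rho(1)] = [0.4019 - (0.4879)(0.4879)] / [1 - (0.4879)(0.4879)]
         = 0.16385359 / 0.76195359 = 0.215.
Therefore phi_{22} = 0.2150.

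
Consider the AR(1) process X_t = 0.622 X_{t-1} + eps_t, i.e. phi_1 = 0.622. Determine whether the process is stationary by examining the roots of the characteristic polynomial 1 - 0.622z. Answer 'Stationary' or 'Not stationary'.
\text{Stationary}

The AR(p) characteristic polynomial is P(z) = 1 - 0.622z.
Stationarity requires all roots to lie outside the unit circle, i.e. |z| > 1 for every root.
This is linear in z: 1 + (-0.622) z = 0  =>  z = -1/(-0.622) = 1.607717,  |z| = 1.607717.
Moduli of all roots: 1.6077.
All moduli strictly greater than 1? Yes.
Verdict: Stationary.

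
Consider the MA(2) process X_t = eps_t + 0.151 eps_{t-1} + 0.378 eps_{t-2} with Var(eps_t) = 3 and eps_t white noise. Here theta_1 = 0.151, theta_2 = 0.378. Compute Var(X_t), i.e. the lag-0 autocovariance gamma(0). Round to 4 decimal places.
\gamma(0) = 3.4971

For an MA(q) process X_t = eps_t + sum_i theta_i eps_{t-i} with
Var(eps_t) = sigma^2, the variance is
  gamma(0) = sigma^2 * (1 + sum_i theta_i^2).
  sum_i theta_i^2 = (0.151)^2 + (0.378)^2 = 0.022801 + 0.142884 = 0.165685.
  gamma(0) = 3 * (1 + 0.165685) = 3 * 1.165685 = 3.497055, which rounds to 3.4971.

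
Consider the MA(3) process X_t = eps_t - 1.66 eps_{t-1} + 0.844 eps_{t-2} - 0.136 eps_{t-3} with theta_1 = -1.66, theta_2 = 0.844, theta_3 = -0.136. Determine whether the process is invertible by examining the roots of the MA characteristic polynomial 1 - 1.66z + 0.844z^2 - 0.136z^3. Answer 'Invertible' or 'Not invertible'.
\text{Invertible}

The MA(q) characteristic polynomial is P(z) = 1 - 1.66z + 0.844z^2 - 0.136z^3.
Invertibility requires all roots to lie outside the unit circle, i.e. |z| > 1 for every root.
Degree 3: look for a simple real root z0 first, then factor out (1 - z/z0) and solve the remaining quadratic.
Testing z0 = 2.5: P(2.5) = 1 + (-1.66)(2.5) + (0.844)(2.5)^2 + (-0.136)(2.5)^3
  = 1 + (-4.15) + (5.275) + (-2.125) = 0.  So z_0 = 2.5 is a root, |z_0| = 2.5.
Divide out the factor (1 - 0.4 z) = (1 - z/z0) (since 1/z0 = 0.4):
  P(z) = (1 - 0.4 z)(1 + (-1.26) z + (0.34) z^2)
  [check: z-coef -1.26 - (0.4) = -1.66; z^2-coef 0.34 - (0.4)(-1.26) = 0.844; z^3-coef -(0.4)(0.34) = -0.136.]
Remaining roots from the quadratic factor 1 + (-1.26) z + (0.34) z^2:
  Set 1 + (-1.26) z + (0.34) z^2 = 0, i.e. a z^2 + b z + c = 0 with a = 0.34, b = -1.26, c = 1.
  Discriminant D = b^2 - 4ac = (-1.26)^2 - 4*(0.34)*1 = 1.5876 - (1.36) = 0.2276.
  D >= 0, so the roots are real: z = (-b +/- sqrt(D)) / (2a) = (1.26 +/- 0.477074) / (0.68).
    z_1 = (1.26 + 0.477074) / (0.68) = 2.5545,   |z_1| = 2.5545.
    z_2 = (1.26 - 0.477074) / (0.68) = 1.1514,   |z_2| = 1.1514.
Moduli of all roots: 2.5000, 2.5545, 1.1514.
All moduli strictly greater than 1? Yes.
Verdict: Invertible.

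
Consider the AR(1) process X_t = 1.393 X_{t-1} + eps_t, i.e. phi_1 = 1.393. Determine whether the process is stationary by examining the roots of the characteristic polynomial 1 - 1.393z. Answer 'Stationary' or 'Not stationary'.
\text{Not stationary}

The AR(p) characteristic polynomial is P(z) = 1 - 1.393z.
Stationarity requires all roots to lie outside the unit circle, i.e. |z| > 1 for every root.
This is linear in z: 1 + (-1.393) z = 0  =>  z = -1/(-1.393) = 0.717875,  |z| = 0.717875.
Moduli of all roots: 0.7179.
All moduli strictly greater than 1? No.
Verdict: Not stationary.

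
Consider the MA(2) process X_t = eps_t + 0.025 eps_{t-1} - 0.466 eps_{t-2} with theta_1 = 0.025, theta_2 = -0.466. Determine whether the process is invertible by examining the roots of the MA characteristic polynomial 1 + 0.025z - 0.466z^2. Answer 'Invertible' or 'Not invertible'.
\text{Invertible}

The MA(q) characteristic polynomial is P(z) = 1 + 0.025z - 0.466z^2.
Invertibility requires all roots to lie outside the unit circle, i.e. |z| > 1 for every root.
Set 1 + (0.025) z + (-0.466) z^2 = 0, i.e. a z^2 + b z + c = 0 with a = -0.466, b = 0.025, c = 1.
Discriminant D = b^2 - 4ac = (0.025)^2 - 4*(-0.466)*1 = 0.000625 - (-1.864) = 1.864625.
D >= 0, so the roots are real: z = (-b +/- sqrt(D)) / (2a) = (-0.025 +/- 1.365513) / (-0.932).
  z_1 = (-0.025 + 1.365513) / (-0.932) = -1.4383,   |z_1| = 1.4383.
  z_2 = (-0.025 - 1.365513) / (-0.932) = 1.492,   |z_2| = 1.492.
Moduli of all roots: 1.4383, 1.4920.
All moduli strictly greater than 1? Yes.
Verdict: Invertible.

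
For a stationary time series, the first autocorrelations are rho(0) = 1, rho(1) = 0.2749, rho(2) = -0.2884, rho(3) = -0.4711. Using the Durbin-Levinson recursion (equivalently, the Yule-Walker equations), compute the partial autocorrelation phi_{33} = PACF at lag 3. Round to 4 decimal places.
\phi_{33} = -0.3231

The PACF at lag k is phi_{kk}, the last component of the solution
to the Yule-Walker system G_k phi = r_k where
  (G_k)_{ij} = rho(|i - j|), (r_k)_i = rho(i), i,j = 1..k.
Equivalently, Durbin-Levinson gives phi_{kk} iteratively:
  phi_{11} = rho(1)
  phi_{kk} = [rho(k) - sum_{j=1..k-1} phi_{k-1,j} rho(k-j)]
            / [1 - sum_{j=1..k-1} phi_{k-1,j} rho(j)],
  phi_{k,j} = phi_{k-1,j} - phi_{kk} phi_{k-1,k-j},  j = 1..k-1.
Step k = 1:
  phi_11 = rho(1) = 0.2749.
Step k = 2:
  phi_22 = [rho(2) - phi_11 rho(1)] / [1 - phi_11 rho(1)] = [-0.2884 - (0.2749)(0.2749)] / [1 - (0.2749)(0.2749)]
         = -0.36397001 / 0.92442999 = -0.393724.
  Update: phi_21 = phi_11 - phi_22 phi_11 = 0.2749 - (-0.393724)(0.2749) = 0.383135.
Step k = 3:
  phi_33 = [rho(3) - phi_21 rho(2) - phi_22 rho(1)] / [1 - phi_21 rho(1) - phi_22 rho(2)]
    numerator   = -0.4711 - (0.383135)(-0.2884) - (-0.393724)(0.2749) = -0.25236932
    denominator = 1 - (0.383135)(0.2749) - (-0.393724)(-0.2884) = 0.78112637
  phi_33 = -0.25236932 / 0.78112637 = -0.3231.
Therefore phi_{33} = -0.3231.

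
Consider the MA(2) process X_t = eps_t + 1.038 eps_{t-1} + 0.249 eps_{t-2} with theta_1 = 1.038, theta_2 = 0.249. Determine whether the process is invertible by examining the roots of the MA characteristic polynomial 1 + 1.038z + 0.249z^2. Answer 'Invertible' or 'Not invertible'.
\text{Invertible}

The MA(q) characteristic polynomial is P(z) = 1 + 1.038z + 0.249z^2.
Invertibility requires all roots to lie outside the unit circle, i.e. |z| > 1 for every root.
Set 1 + (1.038) z + (0.249) z^2 = 0, i.e. a z^2 + b z + c = 0 with a = 0.249, b = 1.038, c = 1.
Discriminant D = b^2 - 4ac = (1.038)^2 - 4*(0.249)*1 = 1.077444 - (0.996) = 0.081444.
D >= 0, so the roots are real: z = (-b +/- sqrt(D)) / (2a) = (-1.038 +/- 0.285384) / (0.498).
  z_1 = (-1.038 + 0.285384) / (0.498) = -1.5113,   |z_1| = 1.5113.
  z_2 = (-1.038 - 0.285384) / (0.498) = -2.6574,   |z_2| = 2.6574.
Moduli of all roots: 1.5113, 2.6574.
All moduli strictly greater than 1? Yes.
Verdict: Invertible.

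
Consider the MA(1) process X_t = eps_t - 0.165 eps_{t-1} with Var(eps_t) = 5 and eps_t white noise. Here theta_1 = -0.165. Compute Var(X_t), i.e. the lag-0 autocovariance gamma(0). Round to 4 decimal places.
\gamma(0) = 5.1361

For an MA(q) process X_t = eps_t + sum_i theta_i eps_{t-i} with
Var(eps_t) = sigma^2, the variance is
  gamma(0) = sigma^2 * (1 + sum_i theta_i^2).
  sum_i theta_i^2 = (-0.165)^2 = 0.027225.
  gamma(0) = 5 * (1 + 0.027225) = 5 * 1.027225 = 5.136125, which rounds to 5.1361.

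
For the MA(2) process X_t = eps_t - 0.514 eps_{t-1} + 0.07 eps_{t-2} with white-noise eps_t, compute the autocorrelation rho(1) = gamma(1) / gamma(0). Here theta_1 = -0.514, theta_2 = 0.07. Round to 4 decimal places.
\rho(1) = -0.4334

For an MA(q) process with theta_0 = 1, the autocovariance is
  gamma(k) = sigma^2 * sum_{i=0..q-k} theta_i * theta_{i+k},
and rho(k) = gamma(k) / gamma(0). Sigma^2 cancels.
  numerator   = (1)*(-0.514) + (-0.514)*(0.07) = -0.54998.
  denominator = (1)^2 + (-0.514)^2 + (0.07)^2 = 1.269096.
  rho(1) = -0.54998 / 1.269096 = -0.4334.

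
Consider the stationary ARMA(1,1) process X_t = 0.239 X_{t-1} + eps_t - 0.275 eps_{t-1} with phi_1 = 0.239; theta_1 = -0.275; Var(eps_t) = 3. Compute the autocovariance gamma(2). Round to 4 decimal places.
\gamma(2) = -0.0256

Multiply the model equation by X_{t-k} and take expectations. With theta_0 = psi_0 = 1 and psi_j the MA(infinity) weights, this gives
  gamma(k) - sum_i phi_i gamma(k-i) = c_k,
  c_k = sigma^2 * sum_{j=k..q} theta_j psi_{j-k}   (c_k = 0 for k > q),
using gamma(-m) = gamma(m).
psi-weights needed (psi_j = theta_j + sum_i phi_i psi_{j-i}):
  psi_1 = theta_1 + phi_1 = -0.275 + (0.239) = -0.036
Right-hand sides:
  c_0 = sigma^2 (1 + theta_1 psi_1) = 3 * (1 + (-0.275)(-0.036)) = 3 * 1.0099 = 3.0297
  c_1 = sigma^2 theta_1 = 3 * (-0.275) = -0.825
  c_2 = 0
Equations for k = 0 and k = 1 (AR order 1):
  gamma(0) = phi_1 gamma(1) + c_0
  gamma(1) = phi_1 gamma(0) + c_1
Substituting the second into the first: gamma(0) (1 - phi_1^2) = c_0 + phi_1 c_1, so
  gamma(0) = (c_0 + phi_1 c_1) / (1 - phi_1^2) = (3.0297 + (0.239)(-0.825)) / (1 - (0.239)^2) = 2.832525 / 0.942879 = 3.004124.
  gamma(1) = phi_1 gamma(0) + c_1 = (0.239)(3.004124) + (-0.825) = -0.107014.
For k = 2 (> q): gamma(2) = phi_1 gamma(1) = (0.239)(-0.107014) = -0.025576.
Therefore gamma(2) = -0.0256 (to 4 decimal places).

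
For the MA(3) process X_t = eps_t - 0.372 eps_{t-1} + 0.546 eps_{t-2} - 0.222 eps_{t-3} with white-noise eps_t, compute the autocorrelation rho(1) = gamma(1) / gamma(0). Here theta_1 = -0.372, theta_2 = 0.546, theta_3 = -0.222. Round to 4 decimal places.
\rho(1) = -0.4687

For an MA(q) process with theta_0 = 1, the autocovariance is
  gamma(k) = sigma^2 * sum_{i=0..q-k} theta_i * theta_{i+k},
and rho(k) = gamma(k) / gamma(0). Sigma^2 cancels.
  numerator   = (1)*(-0.372) + (-0.372)*(0.546) + (0.546)*(-0.222) = -0.696324.
  denominator = (1)^2 + (-0.372)^2 + (0.546)^2 + (-0.222)^2 = 1.485784.
  rho(1) = -0.696324 / 1.485784 = -0.4687.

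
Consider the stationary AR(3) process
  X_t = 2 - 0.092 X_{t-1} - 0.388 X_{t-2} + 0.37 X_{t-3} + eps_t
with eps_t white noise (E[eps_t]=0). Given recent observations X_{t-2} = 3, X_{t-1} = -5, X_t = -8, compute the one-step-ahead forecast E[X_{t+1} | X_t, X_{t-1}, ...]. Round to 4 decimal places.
E[X_{t+1} \mid \mathcal F_t] = 5.7860

For an AR(p) model X_t = c + sum_i phi_i X_{t-i} + eps_t, the
one-step-ahead conditional mean is
  E[X_{t+1} | X_t, ...] = c + sum_i phi_i X_{t+1-i}.
Substitute known values:
  E[X_{t+1} | ...] = 2 + (-0.092) * (-8) + (-0.388) * (-5) + (0.37) * (3)
                   = 5.7860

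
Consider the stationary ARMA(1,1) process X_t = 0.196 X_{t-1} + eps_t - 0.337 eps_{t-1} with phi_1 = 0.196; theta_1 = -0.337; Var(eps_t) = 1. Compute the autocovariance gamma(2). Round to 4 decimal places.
\gamma(2) = -0.0268

Multiply the model equation by X_{t-k} and take expectations. With theta_0 = psi_0 = 1 and psi_j the MA(infinity) weights, this gives
  gamma(k) - sum_i phi_i gamma(k-i) = c_k,
  c_k = sigma^2 * sum_{j=k..q} theta_j psi_{j-k}   (c_k = 0 for k > q),
using gamma(-m) = gamma(m).
psi-weights needed (psi_j = theta_j + sum_i phi_i psi_{j-i}):
  psi_1 = theta_1 + phi_1 = -0.337 + (0.196) = -0.141
Right-hand sides:
  c_0 = sigma^2 (1 + theta_1 psi_1) = 1 * (1 + (-0.337)(-0.141)) = 1 * 1.047517 = 1.047517
  c_1 = sigma^2 theta_1 = 1 * (-0.337) = -0.337
  c_2 = 0
Equations for k = 0 and k = 1 (AR order 1):
  gamma(0) = phi_1 gamma(1) + c_0
  gamma(1) = phi_1 gamma(0) + c_1
Substituting the second into the first: gamma(0) (1 - phi_1^2) = c_0 + phi_1 c_1, so
  gamma(0) = (c_0 + phi_1 c_1) / (1 - phi_1^2) = (1.047517 + (0.196)(-0.337)) / (1 - (0.196)^2) = 0.981465 / 0.961584 = 1.020675.
  gamma(1) = phi_1 gamma(0) + c_1 = (0.196)(1.020675) + (-0.337) = -0.136948.
For k = 2 (> q): gamma(2) = phi_1 gamma(1) = (0.196)(-0.136948) = -0.026842.
Therefore gamma(2) = -0.0268 (to 4 decimal places).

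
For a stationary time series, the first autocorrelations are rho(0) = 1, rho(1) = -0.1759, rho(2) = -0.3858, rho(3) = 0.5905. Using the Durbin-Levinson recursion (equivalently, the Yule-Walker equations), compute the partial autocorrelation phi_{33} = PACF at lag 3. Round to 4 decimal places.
\phi_{33} = 0.5290

The PACF at lag k is phi_{kk}, the last component of the solution
to the Yule-Walker system G_k phi = r_k where
  (G_k)_{ij} = rho(|i - j|), (r_k)_i = rho(i), i,j = 1..k.
Equivalently, Durbin-Levinson gives phi_{kk} iteratively:
  phi_{11} = rho(1)
  phi_{kk} = [rho(k) - sum_{j=1..k-1} phi_{k-1,j} rho(k-j)]
            / [1 - sum_{j=1..k-1} phi_{k-1,j} rho(j)],
  phi_{k,j} = phi_{k-1,j} - phi_{kk} phi_{k-1,k-j},  j = 1..k-1.
Step k = 1:
  phi_11 = rho(1) = -0.1759.
Step k = 2:
  phi_22 = [rho(2) - phi_11 rho(1)] / [1 - phi_11 rho(1)] = [-0.3858 - (-0.1759)(-0.1759)] / [1 - (-0.1759)(-0.1759)]
         = -0.41674081 / 0.96905919 = -0.430047.
  Update: phi_21 = phi_11 - phi_22 phi_11 = -0.1759 - (-0.430047)(-0.1759) = -0.251545.
Step k = 3:
  phi_33 = [rho(3) - phi_21 rho(2) - phi_22 rho(1)] / [1 - phi_21 rho(1) - phi_22 rho(2)]
    numerator   = 0.5905 - (-0.251545)(-0.3858) - (-0.430047)(-0.1759) = 0.41780862
    denominator = 1 - (-0.251545)(-0.1759) - (-0.430047)(-0.3858) = 0.78984114
  phi_33 = 0.41780862 / 0.78984114 = 0.529.
Therefore phi_{33} = 0.5290.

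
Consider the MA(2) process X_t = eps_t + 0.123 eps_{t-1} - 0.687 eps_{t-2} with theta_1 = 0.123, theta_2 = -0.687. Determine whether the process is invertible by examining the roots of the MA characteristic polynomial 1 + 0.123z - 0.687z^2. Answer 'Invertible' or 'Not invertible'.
\text{Invertible}

The MA(q) characteristic polynomial is P(z) = 1 + 0.123z - 0.687z^2.
Invertibility requires all roots to lie outside the unit circle, i.e. |z| > 1 for every root.
Set 1 + (0.123) z + (-0.687) z^2 = 0, i.e. a z^2 + b z + c = 0 with a = -0.687, b = 0.123, c = 1.
Discriminant D = b^2 - 4ac = (0.123)^2 - 4*(-0.687)*1 = 0.015129 - (-2.748) = 2.763129.
D >= 0, so the roots are real: z = (-b +/- sqrt(D)) / (2a) = (-0.123 +/- 1.662266) / (-1.374).
  z_1 = (-0.123 + 1.662266) / (-1.374) = -1.1203,   |z_1| = 1.1203.
  z_2 = (-0.123 - 1.662266) / (-1.374) = 1.2993,   |z_2| = 1.2993.
Moduli of all roots: 1.1203, 1.2993.
All moduli strictly greater than 1? Yes.
Verdict: Invertible.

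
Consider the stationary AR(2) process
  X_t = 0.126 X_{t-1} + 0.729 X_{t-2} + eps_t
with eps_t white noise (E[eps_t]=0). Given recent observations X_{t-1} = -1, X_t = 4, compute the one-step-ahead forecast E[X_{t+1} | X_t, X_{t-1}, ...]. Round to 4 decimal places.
E[X_{t+1} \mid \mathcal F_t] = -0.2250

For an AR(p) model X_t = c + sum_i phi_i X_{t-i} + eps_t, the
one-step-ahead conditional mean is
  E[X_{t+1} | X_t, ...] = c + sum_i phi_i X_{t+1-i}.
Substitute known values:
  E[X_{t+1} | ...] = (0.126) * (4) + (0.729) * (-1)
                   = -0.2250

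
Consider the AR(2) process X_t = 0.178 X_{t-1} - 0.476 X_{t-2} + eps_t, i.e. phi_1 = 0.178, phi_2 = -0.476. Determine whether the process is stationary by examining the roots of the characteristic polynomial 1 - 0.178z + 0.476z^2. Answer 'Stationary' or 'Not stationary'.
\text{Stationary}

The AR(p) characteristic polynomial is P(z) = 1 - 0.178z + 0.476z^2.
Stationarity requires all roots to lie outside the unit circle, i.e. |z| > 1 for every root.
Set 1 + (-0.178) z + (0.476) z^2 = 0, i.e. a z^2 + b z + c = 0 with a = 0.476, b = -0.178, c = 1.
Discriminant D = b^2 - 4ac = (-0.178)^2 - 4*(0.476)*1 = 0.031684 - (1.904) = -1.872316.
D < 0, so the roots are the complex-conjugate pair z = (-b +/- i sqrt(-D)) / (2a) = 0.187 +/- 1.4373i.
For a conjugate pair |z|^2 = z * conj(z) = (product of roots) = c/a = 1/(0.476) = 2.10084, so |z| = sqrt(2.10084) = 1.4494 for both roots.
Moduli of all roots: 1.4494, 1.4494.
All moduli strictly greater than 1? Yes.
Verdict: Stationary.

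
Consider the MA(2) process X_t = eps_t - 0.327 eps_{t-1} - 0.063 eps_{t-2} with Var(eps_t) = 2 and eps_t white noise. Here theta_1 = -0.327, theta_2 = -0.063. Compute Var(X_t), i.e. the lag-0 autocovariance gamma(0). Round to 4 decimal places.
\gamma(0) = 2.2218

For an MA(q) process X_t = eps_t + sum_i theta_i eps_{t-i} with
Var(eps_t) = sigma^2, the variance is
  gamma(0) = sigma^2 * (1 + sum_i theta_i^2).
  sum_i theta_i^2 = (-0.327)^2 + (-0.063)^2 = 0.106929 + 0.003969 = 0.110898.
  gamma(0) = 2 * (1 + 0.110898) = 2 * 1.110898 = 2.221796, which rounds to 2.2218.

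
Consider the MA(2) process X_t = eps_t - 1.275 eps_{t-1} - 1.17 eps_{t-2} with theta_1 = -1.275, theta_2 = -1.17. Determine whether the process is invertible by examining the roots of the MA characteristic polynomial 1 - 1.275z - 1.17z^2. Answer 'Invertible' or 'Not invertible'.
\text{Not invertible}

The MA(q) characteristic polynomial is P(z) = 1 - 1.275z - 1.17z^2.
Invertibility requires all roots to lie outside the unit circle, i.e. |z| > 1 for every root.
Set 1 + (-1.275) z + (-1.17) z^2 = 0, i.e. a z^2 + b z + c = 0 with a = -1.17, b = -1.275, c = 1.
Discriminant D = b^2 - 4ac = (-1.275)^2 - 4*(-1.17)*1 = 1.625625 - (-4.68) = 6.305625.
D >= 0, so the roots are real: z = (-b +/- sqrt(D)) / (2a) = (1.275 +/- 2.5111) / (-2.34).
  z_1 = (1.275 + 2.5111) / (-2.34) = -1.618,   |z_1| = 1.618.
  z_2 = (1.275 - 2.5111) / (-2.34) = 0.5282,   |z_2| = 0.5282.
Moduli of all roots: 1.6180, 0.5282.
All moduli strictly greater than 1? No.
Verdict: Not invertible.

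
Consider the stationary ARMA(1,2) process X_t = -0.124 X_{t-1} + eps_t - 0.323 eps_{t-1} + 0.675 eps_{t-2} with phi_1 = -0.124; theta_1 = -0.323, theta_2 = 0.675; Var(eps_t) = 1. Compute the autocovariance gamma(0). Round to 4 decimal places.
\gamma(0) = 1.7417

Multiply the model equation by X_{t-k} and take expectations. With theta_0 = psi_0 = 1 and psi_j the MA(infinity) weights, this gives
  gamma(k) - sum_i phi_i gamma(k-i) = c_k,
  c_k = sigma^2 * sum_{j=k..q} theta_j psi_{j-k}   (c_k = 0 for k > q),
using gamma(-m) = gamma(m).
psi-weights needed (psi_j = theta_j + sum_i phi_i psi_{j-i}):
  psi_1 = theta_1 + phi_1 = -0.323 + (-0.124) = -0.447
  psi_2 = theta_2 + phi_1 psi_1 = 0.675 + (-0.124)(-0.447) = 0.730428
Right-hand sides:
  c_0 = sigma^2 (1 + theta_1 psi_1 + theta_2 psi_2) = 1 * (1 + (-0.323)(-0.447) + (0.675)(0.730428)) = 1 * 1.63742 = 1.63742
  c_1 = sigma^2 (theta_1 + theta_2 psi_1) = 1 * (-0.323 + (0.675)(-0.447)) = -0.624725
  c_2 = sigma^2 theta_2 = 1 * (0.675) = 0.675
Equations for k = 0 and k = 1 (AR order 1):
  gamma(0) = phi_1 gamma(1) + c_0
  gamma(1) = phi_1 gamma(0) + c_1
Substituting the second into the first: gamma(0) (1 - phi_1^2) = c_0 + phi_1 c_1, so
  gamma(0) = (c_0 + phi_1 c_1) / (1 - phi_1^2) = (1.63742 + (-0.124)(-0.624725)) / (1 - (-0.124)^2) = 1.714886 / 0.984624 = 1.741666.
Therefore gamma(0) = 1.7417 (to 4 decimal places).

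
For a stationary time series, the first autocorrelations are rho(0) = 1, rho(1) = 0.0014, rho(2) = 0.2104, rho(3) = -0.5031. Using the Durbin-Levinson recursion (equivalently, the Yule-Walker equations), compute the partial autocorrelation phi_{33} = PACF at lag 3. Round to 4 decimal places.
\phi_{33} = -0.5270

The PACF at lag k is phi_{kk}, the last component of the solution
to the Yule-Walker system G_k phi = r_k where
  (G_k)_{ij} = rho(|i - j|), (r_k)_i = rho(i), i,j = 1..k.
Equivalently, Durbin-Levinson gives phi_{kk} iteratively:
  phi_{11} = rho(1)
  phi_{kk} = [rho(k) - sum_{j=1..k-1} phi_{k-1,j} rho(k-j)]
            / [1 - sum_{j=1..k-1} phi_{k-1,j} rho(j)],
  phi_{k,j} = phi_{k-1,j} - phi_{kk} phi_{k-1,k-j},  j = 1..k-1.
Step k = 1:
  phi_11 = rho(1) = 0.0014.
Step k = 2:
  phi_22 = [rho(2) - phi_11 rho(1)] / [1 - phi_11 rho(1)] = [0.2104 - (0.0014)(0.0014)] / [1 - (0.0014)(0.0014)]
         = 0.21039804 / 0.99999804 = 0.210398.
  Update: phi_21 = phi_11 - phi_22 phi_11 = 0.0014 - (0.210398)(0.0014) = 0.001105.
Step k = 3:
  phi_33 = [rho(3) - phi_21 rho(2) - phi_22 rho(1)] / [1 - phi_21 rho(1) - phi_22 rho(2)]
    numerator   = -0.5031 - (0.001105)(0.2104) - (0.210398)(0.0014) = -0.50362714
    denominator = 1 - (0.001105)(0.0014) - (0.210398)(0.2104) = 0.95573062
  phi_33 = -0.50362714 / 0.95573062 = -0.527.
Therefore phi_{33} = -0.5270.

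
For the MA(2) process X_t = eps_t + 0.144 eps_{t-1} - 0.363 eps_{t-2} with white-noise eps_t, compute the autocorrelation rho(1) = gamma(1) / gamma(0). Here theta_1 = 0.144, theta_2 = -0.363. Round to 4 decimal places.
\rho(1) = 0.0796

For an MA(q) process with theta_0 = 1, the autocovariance is
  gamma(k) = sigma^2 * sum_{i=0..q-k} theta_i * theta_{i+k},
and rho(k) = gamma(k) / gamma(0). Sigma^2 cancels.
  numerator   = (1)*(0.144) + (0.144)*(-0.363) = 0.091728.
  denominator = (1)^2 + (0.144)^2 + (-0.363)^2 = 1.152505.
  rho(1) = 0.091728 / 1.152505 = 0.0796.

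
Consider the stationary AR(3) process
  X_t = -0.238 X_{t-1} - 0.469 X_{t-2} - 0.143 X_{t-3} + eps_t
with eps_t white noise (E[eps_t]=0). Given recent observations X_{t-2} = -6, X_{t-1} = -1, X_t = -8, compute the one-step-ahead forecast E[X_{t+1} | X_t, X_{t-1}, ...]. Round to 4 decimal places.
E[X_{t+1} \mid \mathcal F_t] = 3.2310

For an AR(p) model X_t = c + sum_i phi_i X_{t-i} + eps_t, the
one-step-ahead conditional mean is
  E[X_{t+1} | X_t, ...] = c + sum_i phi_i X_{t+1-i}.
Substitute known values:
  E[X_{t+1} | ...] = (-0.238) * (-8) + (-0.469) * (-1) + (-0.143) * (-6)
                   = 3.2310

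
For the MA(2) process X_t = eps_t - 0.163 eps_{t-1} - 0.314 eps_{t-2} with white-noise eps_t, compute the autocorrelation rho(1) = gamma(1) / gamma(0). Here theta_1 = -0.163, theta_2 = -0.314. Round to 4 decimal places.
\rho(1) = -0.0994

For an MA(q) process with theta_0 = 1, the autocovariance is
  gamma(k) = sigma^2 * sum_{i=0..q-k} theta_i * theta_{i+k},
and rho(k) = gamma(k) / gamma(0). Sigma^2 cancels.
  numerator   = (1)*(-0.163) + (-0.163)*(-0.314) = -0.111818.
  denominator = (1)^2 + (-0.163)^2 + (-0.314)^2 = 1.125165.
  rho(1) = -0.111818 / 1.125165 = -0.0994.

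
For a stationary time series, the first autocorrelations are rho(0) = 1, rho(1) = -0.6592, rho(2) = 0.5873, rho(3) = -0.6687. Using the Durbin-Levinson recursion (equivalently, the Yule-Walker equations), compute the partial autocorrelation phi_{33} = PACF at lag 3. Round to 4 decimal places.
\phi_{33} = -0.3969

The PACF at lag k is phi_{kk}, the last component of the solution
to the Yule-Walker system G_k phi = r_k where
  (G_k)_{ij} = rho(|i - j|), (r_k)_i = rho(i), i,j = 1..k.
Equivalently, Durbin-Levinson gives phi_{kk} iteratively:
  phi_{11} = rho(1)
  phi_{kk} = [rho(k) - sum_{j=1..k-1} phi_{k-1,j} rho(k-j)]
            / [1 - sum_{j=1..k-1} phi_{k-1,j} rho(j)],
  phi_{k,j} = phi_{k-1,j} - phi_{kk} phi_{k-1,k-j},  j = 1..k-1.
Step k = 1:
  phi_11 = rho(1) = -0.6592.
Step k = 2:
  phi_22 = [rho(2) - phi_11 rho(1)] / [1 - phi_11 rho(1)] = [0.5873 - (-0.6592)(-0.6592)] / [1 - (-0.6592)(-0.6592)]
         = 0.15275536 / 0.56545536 = 0.270146.
  Update: phi_21 = phi_11 - phi_22 phi_11 = -0.6592 - (0.270146)(-0.6592) = -0.48112.
Step k = 3:
  phi_33 = [rho(3) - phi_21 rho(2) - phi_22 rho(1)] / [1 - phi_21 rho(1) - phi_22 rho(2)]
    numerator   = -0.6687 - (-0.48112)(0.5873) - (0.270146)(-0.6592) = -0.20805819
    denominator = 1 - (-0.48112)(-0.6592) - (0.270146)(0.5873) = 0.52418915
  phi_33 = -0.20805819 / 0.52418915 = -0.3969.
Therefore phi_{33} = -0.3969.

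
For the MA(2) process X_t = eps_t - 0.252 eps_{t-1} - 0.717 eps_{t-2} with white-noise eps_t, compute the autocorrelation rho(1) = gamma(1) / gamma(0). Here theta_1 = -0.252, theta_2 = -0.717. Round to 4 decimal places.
\rho(1) = -0.0452

For an MA(q) process with theta_0 = 1, the autocovariance is
  gamma(k) = sigma^2 * sum_{i=0..q-k} theta_i * theta_{i+k},
and rho(k) = gamma(k) / gamma(0). Sigma^2 cancels.
  numerator   = (1)*(-0.252) + (-0.252)*(-0.717) = -0.071316.
  denominator = (1)^2 + (-0.252)^2 + (-0.717)^2 = 1.577593.
  rho(1) = -0.071316 / 1.577593 = -0.0452.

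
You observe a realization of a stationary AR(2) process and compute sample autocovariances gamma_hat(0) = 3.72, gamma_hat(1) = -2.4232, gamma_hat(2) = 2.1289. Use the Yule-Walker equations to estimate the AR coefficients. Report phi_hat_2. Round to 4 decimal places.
\hat\phi_{2} = 0.2570

The Yule-Walker equations for an AR(p) process read, in matrix form,
  Gamma_p phi = r_p,   with   (Gamma_p)_{ij} = gamma(|i - j|),
                       (r_p)_i = gamma(i),   i,j = 1..p.
Substitute the sample gammas (Toeplitz matrix and right-hand side of size 2):
  Gamma_p = [[3.72, -2.4232], [-2.4232, 3.72]]
  r_p     = [-2.4232, 2.1289]
Written out:
  3.72 phi_1 - 2.4232 phi_2 = -2.4232
  -2.4232 phi_1 + 3.72 phi_2 = 2.1289
Solve by Cramer's rule:
  det = gamma(0)^2 - gamma(1)^2 = (3.72)^2 - (-2.4232)^2 = 13.8384 - 5.87189824 = 7.96650176
  phi_hat_1 = [gamma(1) gamma(0) - gamma(1) gamma(2)] / det = [(-2.4232)(3.72) - (-2.4232)(2.1289)] / 7.96650176 = -3.85555352 / 7.96650176 = -0.484
  phi_hat_2 = [gamma(0) gamma(2) - gamma(1)^2] / det = [(3.72)(2.1289) - (-2.4232)^2] / 7.96650176 = 2.04760976 / 7.96650176 = 0.257
So phi_hat = [-0.4840, 0.2570].
Therefore phi_hat_2 = 0.2570.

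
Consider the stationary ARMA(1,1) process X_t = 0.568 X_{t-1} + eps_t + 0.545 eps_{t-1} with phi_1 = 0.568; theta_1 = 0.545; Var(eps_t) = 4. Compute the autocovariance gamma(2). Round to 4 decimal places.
\gamma(2) = 4.8888

Multiply the model equation by X_{t-k} and take expectations. With theta_0 = psi_0 = 1 and psi_j the MA(infinity) weights, this gives
  gamma(k) - sum_i phi_i gamma(k-i) = c_k,
  c_k = sigma^2 * sum_{j=k..q} theta_j psi_{j-k}   (c_k = 0 for k > q),
using gamma(-m) = gamma(m).
psi-weights needed (psi_j = theta_j + sum_i phi_i psi_{j-i}):
  psi_1 = theta_1 + phi_1 = 0.545 + (0.568) = 1.113
Right-hand sides:
  c_0 = sigma^2 (1 + theta_1 psi_1) = 4 * (1 + (0.545)(1.113)) = 4 * 1.606585 = 6.42634
  c_1 = sigma^2 theta_1 = 4 * (0.545) = 2.18
  c_2 = 0
Equations for k = 0 and k = 1 (AR order 1):
  gamma(0) = phi_1 gamma(1) + c_0
  gamma(1) = phi_1 gamma(0) + c_1
Substituting the second into the first: gamma(0) (1 - phi_1^2) = c_0 + phi_1 c_1, so
  gamma(0) = (c_0 + phi_1 c_1) / (1 - phi_1^2) = (6.42634 + (0.568)(2.18)) / (1 - (0.568)^2) = 7.66458 / 0.677376 = 11.315104.
  gamma(1) = phi_1 gamma(0) + c_1 = (0.568)(11.315104) + (2.18) = 8.606979.
For k = 2 (> q): gamma(2) = phi_1 gamma(1) = (0.568)(8.606979) = 4.888764.
Therefore gamma(2) = 4.8888 (to 4 decimal places).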